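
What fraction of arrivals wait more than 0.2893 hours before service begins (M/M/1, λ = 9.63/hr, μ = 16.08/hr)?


ρ = 9.63/16.08 = 0.5989
P(Wq > t) = ρ·e^{−(μ−λ)t} = 0.5989·e^{−1.8660}
= 0.5989·0.154744 = 0.092673

Final: 0.092673


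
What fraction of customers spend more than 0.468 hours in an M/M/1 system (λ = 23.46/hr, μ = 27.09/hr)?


W ~ Exponential(μ−λ) for M/M/1.
μ − λ = 27.09 − 23.46 = 3.6300
P(W > t) = e^{−(μ−λ)t} = e^{−1.6988} = 0.182896

Final: 0.182896


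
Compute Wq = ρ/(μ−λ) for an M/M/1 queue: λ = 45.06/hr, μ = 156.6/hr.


ρ = 45.06/156.6 = 0.2877
Wq = ρ/(μ−λ) = 0.2877/(156.6 − 45.06) = 0.2877/111.54 = 0.002580 hr

Final: 0.002580 hr


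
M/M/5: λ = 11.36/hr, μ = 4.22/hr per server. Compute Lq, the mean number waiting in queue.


a = λ/μ = 2.6919; ρ = a/5 = 0.5384
P₀ = 0.065332
Lq = P₀·a^c·ρ / (c!·(1−ρ)²) = 0.065332·141.36093·0.5384/(120·0.21309)
= 0.19445

Final: 0.19445


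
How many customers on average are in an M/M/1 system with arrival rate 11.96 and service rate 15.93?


ρ = λ/μ = 11.96/15.93 = 0.7508
L = ρ/(1−ρ) = 0.7508/(1 − 0.7508) = 0.7508/0.2492 = 3.0126

Final: 3.0126


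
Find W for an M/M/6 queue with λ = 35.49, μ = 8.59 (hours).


a = 4.1315; ρ = 0.6886; P₀ = 0.014332
Lq = P₀·a^c·ρ/(c!(1−ρ)²) = 0.70298
Wq = Lq/λ = 0.70298/35.49 = 0.01981 hr
W = Wq + 1/μ = 0.01981 + 0.11641 = 0.13622 hr

Final: 0.13622 hr


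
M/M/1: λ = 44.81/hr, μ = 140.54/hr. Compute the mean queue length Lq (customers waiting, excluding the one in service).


ρ = 44.81/140.54 = 0.3188
Lq = ρ²/(1−ρ) = 0.1017/0.6812 = 0.1492

Final: 0.1492


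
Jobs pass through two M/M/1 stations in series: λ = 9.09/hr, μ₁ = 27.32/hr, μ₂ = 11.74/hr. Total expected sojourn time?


Each node sees arrival rate λ = 9.09/hr (tandem ⇒ throughput preserved).
W₁ = 1/(μ₁−λ) = 1/(27.32−9.09) = 0.05485 hr
W₂ = 1/(μ₂−λ) = 1/(11.74−9.09) = 0.37736 hr
W_total = W₁ + W₂ = 0.05485 + 0.37736 = 0.43221 hr

Final: 0.43221 hr


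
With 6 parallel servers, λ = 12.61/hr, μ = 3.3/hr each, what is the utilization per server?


ρ = λ/(cμ) = 12.61/(6·3.3) = 12.61/19.80 = 0.6369

Final: 0.6369


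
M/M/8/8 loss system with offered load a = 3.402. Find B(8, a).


B(c,a) = (a^c/c!) / Σ_{k=0}^{c} a^k/k!
a^8/8! = 0.444994
Σ terms (k=0..8): 1.00000 + 3.40200 + 5.78680 + 6.56223 + 5.58118 + 3.79743 + 2.15315 + 1.04643 + 0.44499 = 29.774217
B = 0.444994/29.774217 = 0.014946

Final: 0.014946


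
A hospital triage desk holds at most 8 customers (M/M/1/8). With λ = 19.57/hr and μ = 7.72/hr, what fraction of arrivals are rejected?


ρ = λ/μ = 19.57/7.72 = 2.5350
P_K = (1−ρ)ρ^K/(1−ρ^(K+1)) = (-1.5350·1705.250567)/(1 − 4322.766010)
= -2617.515443/-4321.766010 = 0.605659

Final: 0.605659


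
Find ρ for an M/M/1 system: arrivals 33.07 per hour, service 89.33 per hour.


ρ = λ/μ = 33.07/89.33 = 0.3702

Final: 0.3702


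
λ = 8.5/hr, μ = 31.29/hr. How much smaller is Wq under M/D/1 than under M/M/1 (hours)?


ρ = 8.5/31.29 = 0.2717
Wq(M/M/1) = ρ/(μ−λ) = 0.2717/22.79 = 0.01192 hr
Wq(M/D/1) = ρ/(2(μ−λ)) = 0.005960 hr
Savings = 0.01192 − 0.005960 = 0.005960 hr

Final: 0.005960 hr


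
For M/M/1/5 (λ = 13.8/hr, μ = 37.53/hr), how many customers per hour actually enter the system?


ρ = 0.3677; P_K = (1−ρ)ρ^5/(1−ρ^6) = 0.004261
λ_eff = λ(1 − P_K) = 13.8·(1 − 0.004261) = 13.8·0.995739 = 13.7412 /hr

Final: 13.7412 /hr


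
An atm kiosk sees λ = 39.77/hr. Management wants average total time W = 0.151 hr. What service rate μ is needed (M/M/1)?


W = 1/(μ−λ) ⇒ μ − λ = 1/W = 1/0.151 = 6.6225
μ = λ + 1/W = 39.77 + 6.6225 = 46.3925 per hr

Final: 46.3925 /hr


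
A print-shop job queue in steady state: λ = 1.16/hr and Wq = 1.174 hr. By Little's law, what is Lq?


Lq = λWq = 1.16·1.174 = 1.3618

Final: 1.3618


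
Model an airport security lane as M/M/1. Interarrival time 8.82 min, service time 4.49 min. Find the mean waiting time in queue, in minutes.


λ = 60/8.82 = 6.8027 /hr
μ = 60/4.49 = 13.3630 /hr
ρ = λ/μ = 6.8027/13.3630 = 0.5091
Wq = ρ/(μ−λ) = 0.5091/(13.3630−6.8027) = 0.07760 hr
In minutes: 0.07760·60 = 4.656 min

Final: 4.656 min


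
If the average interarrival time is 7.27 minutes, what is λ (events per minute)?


λ = 1/(interarrival time) in consistent units.
1 minute = 1 min, so λ = 1/7.27 = 0.1376 per minute

Final: 0.1376 /min


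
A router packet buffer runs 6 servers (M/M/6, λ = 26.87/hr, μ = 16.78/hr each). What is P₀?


a = λ/μ = 26.87/16.78 = 1.6013; ρ = a/c = 0.2669
Σ_{k=0}^{5} a^k/k! (terms k=0..5) = 1.00000 + 1.60131 + 1.28210 + 0.68435 + 0.27396 + 0.08774 = 4.92946
Tail: a^6/(6!(1−ρ)) = 16.85987/(720·0.7331) = 0.03194
P₀ = 1/(4.92946 + 0.03194) = 1/4.96140 = 0.201556

Final: 0.201556


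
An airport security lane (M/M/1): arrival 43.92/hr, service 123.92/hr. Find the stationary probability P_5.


ρ = 43.92/123.92 = 0.3544
P_n = (1−ρ)·ρ^n = (1 − 0.3544)·0.3544^5 = 0.6456·0.005592 = 0.003610

Final: 0.003610


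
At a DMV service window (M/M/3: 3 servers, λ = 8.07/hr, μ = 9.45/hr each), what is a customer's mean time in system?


a = 0.8540; ρ = 0.2847; P₀ = 0.423066
Lq = P₀·a^c·ρ/(c!(1−ρ)²) = 0.02443
Wq = Lq/λ = 0.02443/8.07 = 0.003027 hr
W = Wq + 1/μ = 0.003027 + 0.10582 = 0.10885 hr

Final: 0.10885 hr


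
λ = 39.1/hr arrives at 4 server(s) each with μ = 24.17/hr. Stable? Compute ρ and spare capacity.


Total capacity cμ = 4·24.17 = 96.68/hr
ρ = λ/(cμ) = 39.1/96.68 = 0.4044
Stable ⇔ ρ < 1: YES
Spare capacity = cμ − λ = 96.68 − 39.1 = 57.58/hr

Final: ρ = 0.4044; stable; margin = 57.58/hr


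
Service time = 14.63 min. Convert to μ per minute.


μ = 1/(service time) in consistent units.
1 minute = 1 min, so μ = 1/14.63 = 0.06835 per minute

Final: 0.06835 /min


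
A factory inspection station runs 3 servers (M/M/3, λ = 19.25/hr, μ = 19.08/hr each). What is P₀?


a = λ/μ = 19.25/19.08 = 1.0089; ρ = a/c = 0.3363
Σ_{k=0}^{2} a^k/k! (terms k=0..2) = 1.00000 + 1.00891 + 0.50895 = 2.51786
Tail: a^3/(3!(1−ρ)) = 1.02697/(6·0.6637) = 0.25789
P₀ = 1/(2.51786 + 0.25789) = 1/2.77575 = 0.360263

Final: 0.360263


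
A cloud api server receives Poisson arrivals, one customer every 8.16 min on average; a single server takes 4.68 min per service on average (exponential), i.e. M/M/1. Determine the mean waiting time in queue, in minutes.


λ = 60/8.16 = 7.3529 /hr
μ = 60/4.68 = 12.8205 /hr
ρ = λ/μ = 7.3529/12.8205 = 0.5735
Wq = ρ/(μ−λ) = 0.5735/(12.8205−7.3529) = 0.10490 hr
In minutes: 0.10490·60 = 6.294 min

Final: 6.294 min


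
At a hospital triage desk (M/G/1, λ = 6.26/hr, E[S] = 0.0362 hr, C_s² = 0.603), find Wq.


ρ = λ·E[S] = 6.26·0.0362 = 0.2266
E[S²] = E[S]²(1+C_s²) = 0.0362²·(1+0.603) = 0.002101
Wq = λ·E[S²]/(2(1−ρ)) = 6.26·0.002101/(2·0.7734) = 0.008502 hr

Final: 0.008502 hr


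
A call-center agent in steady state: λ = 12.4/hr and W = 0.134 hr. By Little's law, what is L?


L = λW = 12.4·0.134 = 1.6616

Final: 1.6616


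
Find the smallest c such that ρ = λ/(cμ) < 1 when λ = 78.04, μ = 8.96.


Stability requires cμ > λ ⇔ c > λ/μ.
λ/μ = 78.04/8.96 = 8.7098
Minimum integer c = ⌊8.7098⌋ + 1 = 9
Check: 9·8.96 = 80.64 > 78.04, while 8·8.96 = 71.68 ≤ 78.04

Final: 9 servers


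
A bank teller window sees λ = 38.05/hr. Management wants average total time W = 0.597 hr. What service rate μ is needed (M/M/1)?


W = 1/(μ−λ) ⇒ μ − λ = 1/W = 1/0.597 = 1.6750
μ = λ + 1/W = 38.05 + 1.6750 = 39.7250 per hr

Final: 39.7250 /hr


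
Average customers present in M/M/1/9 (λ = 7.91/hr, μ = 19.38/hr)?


ρ = 7.91/19.38 = 0.4082
L = ρ[1 − (K+1)ρ^K + Kρ^(K+1)] / [(1−ρ)(1−ρ^(K+1))]
Numerator: 0.4082·(1 − 10·0.0003143 + 9·0.0001283) = 0.407341
Denominator: (0.5918)·(0.999872) = 0.591771
L = 0.407341/0.591771 = 0.6883

Final: 0.6883


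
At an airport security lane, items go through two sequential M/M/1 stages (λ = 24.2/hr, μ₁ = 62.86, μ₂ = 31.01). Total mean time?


Each node sees arrival rate λ = 24.2/hr (tandem ⇒ throughput preserved).
W₁ = 1/(μ₁−λ) = 1/(62.86−24.2) = 0.02587 hr
W₂ = 1/(μ₂−λ) = 1/(31.01−24.2) = 0.14684 hr
W_total = W₁ + W₂ = 0.02587 + 0.14684 = 0.17271 hr

Final: 0.17271 hr


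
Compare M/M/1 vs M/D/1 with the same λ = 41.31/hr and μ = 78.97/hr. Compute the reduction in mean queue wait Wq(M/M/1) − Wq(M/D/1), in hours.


ρ = 41.31/78.97 = 0.5231
Wq(M/M/1) = ρ/(μ−λ) = 0.5231/37.66 = 0.01389 hr
Wq(M/D/1) = ρ/(2(μ−λ)) = 0.006945 hr
Savings = 0.01389 − 0.006945 = 0.006945 hr

Final: 0.006945 hr


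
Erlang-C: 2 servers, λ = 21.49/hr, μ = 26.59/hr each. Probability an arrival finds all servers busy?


a = λ/μ = 0.8082; ρ = a/2 = 0.4041
P₀ = 0.424401 (from M/M/c formula)
C(c,a) = [a^c/(c!(1−ρ))]·P₀ = [0.65318/(2·0.5959)]·0.424401
= 0.54807·0.424401 = 0.232599

Final: 0.232599


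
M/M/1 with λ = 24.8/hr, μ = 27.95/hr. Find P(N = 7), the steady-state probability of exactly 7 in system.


ρ = 24.8/27.95 = 0.8873
P_n = (1−ρ)·ρ^n = (1 − 0.8873)·0.8873^7 = 0.1127·0.433001 = 0.048800

Final: 0.048800


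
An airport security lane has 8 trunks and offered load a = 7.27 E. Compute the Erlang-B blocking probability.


B(c,a) = (a^c/c!) / Σ_{k=0}^{c} a^k/k!
a^8/8! = 193.532882
Σ terms (k=0..8): 1.00000 + 7.27000 + 26.42645 + 64.04010 + 116.39288 + 169.23524 + 205.05670 + 212.96603 + 193.53288 = 995.920283
B = 193.532882/995.920283 = 0.194326

Final: 0.194326


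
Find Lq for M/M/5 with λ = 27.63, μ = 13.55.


a = λ/μ = 2.0391; ρ = a/5 = 0.4078
P₀ = 0.129071
Lq = P₀·a^c·ρ / (c!·(1−ρ)²) = 0.129071·35.25396·0.4078/(120·0.35067)
= 0.04410

Final: 0.04410


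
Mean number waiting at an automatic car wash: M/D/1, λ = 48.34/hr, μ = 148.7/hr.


ρ = 48.34/148.7 = 0.3251
M/D/1: Lq = ρ²/(2(1−ρ)) = 0.1057/(2·0.6749) = 0.07829

Final: 0.07829


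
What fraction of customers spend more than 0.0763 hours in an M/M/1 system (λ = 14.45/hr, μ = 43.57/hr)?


W ~ Exponential(μ−λ) for M/M/1.
μ − λ = 43.57 − 14.45 = 29.1200
P(W > t) = e^{−(μ−λ)t} = e^{−2.2219} = 0.108408

Final: 0.108408


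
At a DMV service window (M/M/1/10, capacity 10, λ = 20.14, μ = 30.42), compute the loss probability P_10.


ρ = λ/μ = 20.14/30.42 = 0.6621
P_K = (1−ρ)ρ^K/(1−ρ^(K+1)) = (0.3379·0.016181)/(1 − 0.010713)
= 0.005468/0.989287 = 0.005527

Final: 0.005527


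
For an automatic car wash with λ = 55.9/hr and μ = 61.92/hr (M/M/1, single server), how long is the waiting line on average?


ρ = 55.9/61.92 = 0.9028
Lq = ρ²/(1−ρ) = 0.8150/0.09722 = 8.3829

Final: 8.3829


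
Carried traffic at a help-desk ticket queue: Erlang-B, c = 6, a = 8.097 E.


B(6,8.097) = 0.394999 (Erlang-B)
Carried load = a(1 − B) = 8.097·(1 − 0.394999) = 8.097·0.605001 = 4.8987 E

Final: 4.8987 Erlangs


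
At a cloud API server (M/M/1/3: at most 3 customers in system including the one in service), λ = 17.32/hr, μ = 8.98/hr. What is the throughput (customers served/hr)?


ρ = 1.9287; P_K = (1−ρ)ρ^3/(1−ρ^4) = 0.519031
λ_eff = λ(1 − P_K) = 17.32·(1 − 0.519031) = 17.32·0.480969 = 8.3304 /hr

Final: 8.3304 /hr


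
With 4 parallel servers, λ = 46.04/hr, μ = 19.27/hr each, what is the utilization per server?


ρ = λ/(cμ) = 46.04/(4·19.27) = 46.04/77.08 = 0.5973

Final: 0.5973


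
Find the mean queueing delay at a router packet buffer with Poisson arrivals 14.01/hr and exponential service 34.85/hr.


ρ = 14.01/34.85 = 0.4020
Wq = ρ/(μ−λ) = 0.4020/(34.85 − 14.01) = 0.4020/20.84 = 0.01929 hr

Final: 0.01929 hr


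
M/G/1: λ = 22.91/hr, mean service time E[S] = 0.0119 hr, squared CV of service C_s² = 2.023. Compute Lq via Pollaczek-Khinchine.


ρ = λ·E[S] = 22.91·0.0119 = 0.2726
Lq = ρ²(1+C_s²)/(2(1−ρ)) = 0.07433·(1+2.023)/(2·0.7274)
= 0.07433·3.0230/1.4547 = 0.15445

Final: 0.15445


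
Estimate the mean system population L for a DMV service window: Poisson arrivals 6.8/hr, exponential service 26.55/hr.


ρ = λ/μ = 6.8/26.55 = 0.2561
L = ρ/(1−ρ) = 0.2561/(1 − 0.2561) = 0.2561/0.7439 = 0.3443

Final: 0.3443


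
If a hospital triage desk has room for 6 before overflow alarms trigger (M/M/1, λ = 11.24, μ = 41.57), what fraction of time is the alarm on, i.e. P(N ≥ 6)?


ρ = 11.24/41.57 = 0.2704
P(N ≥ n) = ρ^n = 0.2704^6 = 0.0003908

Final: 0.0003908


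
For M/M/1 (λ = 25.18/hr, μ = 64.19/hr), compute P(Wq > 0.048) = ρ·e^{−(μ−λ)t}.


ρ = 25.18/64.19 = 0.3923
P(Wq > t) = ρ·e^{−(μ−λ)t} = 0.3923·e^{−1.8725}
= 0.3923·0.153742 = 0.060309

Final: 0.060309


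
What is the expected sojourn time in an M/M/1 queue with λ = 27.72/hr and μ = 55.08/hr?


W = 1/(μ−λ) = 1/(55.08 − 27.72) = 1/27.36 = 0.03655 hr

Final: 0.03655 hr


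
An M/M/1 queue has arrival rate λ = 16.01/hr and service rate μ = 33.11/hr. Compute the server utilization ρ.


ρ = λ/μ = 16.01/33.11 = 0.4835

Final: 0.4835


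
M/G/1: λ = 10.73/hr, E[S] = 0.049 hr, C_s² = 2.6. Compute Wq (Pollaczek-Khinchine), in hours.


ρ = λ·E[S] = 10.73·0.049 = 0.5258
E[S²] = E[S]²(1+C_s²) = 0.049²·(1+2.6) = 0.008644
Wq = λ·E[S²]/(2(1−ρ)) = 10.73·0.008644/(2·0.4742) = 0.09779 hr

Final: 0.09779 hr


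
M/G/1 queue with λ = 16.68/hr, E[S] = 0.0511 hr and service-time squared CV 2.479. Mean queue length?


ρ = λ·E[S] = 16.68·0.0511 = 0.8523
Lq = ρ²(1+C_s²)/(2(1−ρ)) = 0.7265·(1+2.479)/(2·0.1477)
= 0.7265·3.4790/0.2953 = 8.55892

Final: 8.55892


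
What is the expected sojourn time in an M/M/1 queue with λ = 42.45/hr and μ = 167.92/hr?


W = 1/(μ−λ) = 1/(167.92 − 42.45) = 1/125.47 = 0.007970 hr

Final: 0.007970 hr


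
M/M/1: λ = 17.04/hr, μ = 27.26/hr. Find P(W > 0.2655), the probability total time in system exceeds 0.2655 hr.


W ~ Exponential(μ−λ) for M/M/1.
μ − λ = 27.26 − 17.04 = 10.2200
P(W > t) = e^{−(μ−λ)t} = e^{−2.7134} = 0.066310

Final: 0.066310


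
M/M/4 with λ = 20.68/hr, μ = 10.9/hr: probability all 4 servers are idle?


a = λ/μ = 20.68/10.9 = 1.8972; ρ = a/c = 0.4743
Σ_{k=0}^{3} a^k/k! (terms k=0..3) = 1.00000 + 1.89725 + 1.79977 + 1.13821 = 5.83523
Tail: a^4/(4!(1−ρ)) = 12.95675/(24·0.5257) = 1.02697
P₀ = 1/(5.83523 + 1.02697) = 1/6.86220 = 0.145726

Final: 0.145726


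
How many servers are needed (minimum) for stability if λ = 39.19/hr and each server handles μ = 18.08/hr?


Stability requires cμ > λ ⇔ c > λ/μ.
λ/μ = 39.19/18.08 = 2.1676
Minimum integer c = ⌊2.1676⌋ + 1 = 3
Check: 3·18.08 = 54.24 > 39.19, while 2·18.08 = 36.16 ≤ 39.19

Final: 3 servers


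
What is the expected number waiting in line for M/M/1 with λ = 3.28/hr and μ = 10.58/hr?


ρ = 3.28/10.58 = 0.3100
Lq = ρ²/(1−ρ) = 0.09611/0.6900 = 0.1393

Final: 0.1393


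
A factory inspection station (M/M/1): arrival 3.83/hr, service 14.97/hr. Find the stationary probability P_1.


ρ = 3.83/14.97 = 0.2558
P_n = (1−ρ)·ρ^n = (1 − 0.2558)·0.2558^1 = 0.7442·0.255845 = 0.190388

Final: 0.190388


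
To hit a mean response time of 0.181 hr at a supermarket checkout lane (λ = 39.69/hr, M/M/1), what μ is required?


W = 1/(μ−λ) ⇒ μ − λ = 1/W = 1/0.181 = 5.5249
μ = λ + 1/W = 39.69 + 5.5249 = 45.2149 per hr

Final: 45.2149 /hr


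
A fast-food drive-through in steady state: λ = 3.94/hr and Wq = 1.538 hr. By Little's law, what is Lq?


Lq = λWq = 3.94·1.538 = 6.0597

Final: 6.0597


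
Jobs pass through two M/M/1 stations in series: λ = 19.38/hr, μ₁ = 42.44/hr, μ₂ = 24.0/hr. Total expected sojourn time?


Each node sees arrival rate λ = 19.38/hr (tandem ⇒ throughput preserved).
W₁ = 1/(μ₁−λ) = 1/(42.44−19.38) = 0.04337 hr
W₂ = 1/(μ₂−λ) = 1/(24.0−19.38) = 0.21645 hr
W_total = W₁ + W₂ = 0.04337 + 0.21645 = 0.25982 hr

Final: 0.25982 hr


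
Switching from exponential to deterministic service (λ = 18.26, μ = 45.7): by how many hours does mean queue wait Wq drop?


ρ = 18.26/45.7 = 0.3996
Wq(M/M/1) = ρ/(μ−λ) = 0.3996/27.44 = 0.01456 hr
Wq(M/D/1) = ρ/(2(μ−λ)) = 0.007281 hr
Savings = 0.01456 − 0.007281 = 0.007281 hr

Final: 0.007281 hr


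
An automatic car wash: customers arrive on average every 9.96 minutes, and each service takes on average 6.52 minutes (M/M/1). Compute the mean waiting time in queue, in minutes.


λ = 60/9.96 = 6.0241 /hr
μ = 60/6.52 = 9.2025 /hr
ρ = λ/μ = 6.0241/9.2025 = 0.6546
Wq = ρ/(μ−λ) = 0.6546/(9.2025−6.0241) = 0.20596 hr
In minutes: 0.20596·60 = 12.358 min

Final: 12.358 min


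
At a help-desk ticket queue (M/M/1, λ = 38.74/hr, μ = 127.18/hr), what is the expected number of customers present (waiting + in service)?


ρ = λ/μ = 38.74/127.18 = 0.3046
L = ρ/(1−ρ) = 0.3046/(1 − 0.3046) = 0.3046/0.6954 = 0.4380

Final: 0.4380


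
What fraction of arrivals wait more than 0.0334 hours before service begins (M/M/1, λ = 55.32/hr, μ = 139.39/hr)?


ρ = 55.32/139.39 = 0.3969
P(Wq > t) = ρ·e^{−(μ−λ)t} = 0.3969·e^{−2.8079}
= 0.3969·0.060329 = 0.023943

Final: 0.023943


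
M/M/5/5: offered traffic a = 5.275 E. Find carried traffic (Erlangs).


B(5,5.275) = 0.306770 (Erlang-B)
Carried load = a(1 − B) = 5.275·(1 − 0.306770) = 5.275·0.693230 = 3.6568 E

Final: 3.6568 Erlangs


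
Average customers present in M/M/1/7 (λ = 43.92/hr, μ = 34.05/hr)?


ρ = 43.92/34.05 = 1.2899
L = ρ[1 − (K+1)ρ^K + Kρ^(K+1)] / [(1−ρ)(1−ρ^(K+1))]
Numerator: 1.2899·(1 − 8·5.940411 + 7·7.662345) = 9.174995
Denominator: (-0.2899)·(-6.662345) = 1.931200
L = 9.174995/1.931200 = 4.7509

Final: 4.7509


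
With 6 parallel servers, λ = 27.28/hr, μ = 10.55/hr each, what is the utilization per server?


ρ = λ/(cμ) = 27.28/(6·10.55) = 27.28/63.30 = 0.4310

Final: 0.4310


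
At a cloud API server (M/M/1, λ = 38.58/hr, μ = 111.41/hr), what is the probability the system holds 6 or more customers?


ρ = 38.58/111.41 = 0.3463
P(N ≥ n) = ρ^n = 0.3463^6 = 0.001724

Final: 0.001724


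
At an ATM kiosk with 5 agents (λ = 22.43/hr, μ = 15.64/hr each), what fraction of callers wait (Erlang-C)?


a = λ/μ = 1.4341; ρ = a/5 = 0.2868
P₀ = 0.238022 (from M/M/c formula)
C(c,a) = [a^c/(c!(1−ρ))]·P₀ = [6.06684/(120·0.7132)]·0.238022
= 0.07089·0.238022 = 0.016873

Final: 0.016873


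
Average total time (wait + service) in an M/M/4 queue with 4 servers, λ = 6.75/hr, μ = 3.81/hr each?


a = 1.7717; ρ = 0.4429; P₀ = 0.166537
Lq = P₀·a^c·ρ/(c!(1−ρ)²) = 0.09756
Wq = Lq/λ = 0.09756/6.75 = 0.01445 hr
W = Wq + 1/μ = 0.01445 + 0.26247 = 0.27692 hr

Final: 0.27692 hr


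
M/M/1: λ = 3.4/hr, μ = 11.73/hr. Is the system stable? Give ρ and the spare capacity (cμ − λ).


Total capacity cμ = 1·11.73 = 11.73/hr
ρ = λ/(cμ) = 3.4/11.73 = 0.2899
Stable ⇔ ρ < 1: YES
Spare capacity = cμ − λ = 11.73 − 3.4 = 8.33/hr

Final: ρ = 0.2899; stable; margin = 8.33/hr


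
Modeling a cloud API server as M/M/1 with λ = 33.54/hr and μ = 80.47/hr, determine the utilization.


ρ = λ/μ = 33.54/80.47 = 0.4168

Final: 0.4168


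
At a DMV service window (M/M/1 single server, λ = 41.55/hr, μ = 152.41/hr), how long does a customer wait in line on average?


ρ = 41.55/152.41 = 0.2726
Wq = ρ/(μ−λ) = 0.2726/(152.41 − 41.55) = 0.2726/110.86 = 0.002459 hr

Final: 0.002459 hr


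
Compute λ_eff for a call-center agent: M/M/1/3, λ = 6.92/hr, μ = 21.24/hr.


ρ = 0.3258; P_K = (1−ρ)ρ^3/(1−ρ^4) = 0.023581
λ_eff = λ(1 − P_K) = 6.92·(1 − 0.023581) = 6.92·0.976419 = 6.7568 /hr

Final: 6.7568 /hr


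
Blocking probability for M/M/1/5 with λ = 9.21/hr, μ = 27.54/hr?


ρ = λ/μ = 9.21/27.54 = 0.3344
P_K = (1−ρ)ρ^K/(1−ρ^(K+1)) = (0.6656·0.004183)/(1 − 0.001399)
= 0.002784/0.998601 = 0.002788

Final: 0.002788


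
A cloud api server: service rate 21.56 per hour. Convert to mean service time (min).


Mean service time = 1/μ = 1/21.56 hour = 0.04638 hour
In minutes: 0.04638 × 60 = 2.7829 min

Final: 2.7829 min


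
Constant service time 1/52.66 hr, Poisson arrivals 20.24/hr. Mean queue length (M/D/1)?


ρ = 20.24/52.66 = 0.3844
M/D/1: Lq = ρ²/(2(1−ρ)) = 0.1477/(2·0.6156) = 0.11998

Final: 0.11998


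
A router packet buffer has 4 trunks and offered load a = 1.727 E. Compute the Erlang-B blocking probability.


B(c,a) = (a^c/c!) / Σ_{k=0}^{c} a^k/k!
a^4/4! = 0.370645
Σ terms (k=0..4): 1.00000 + 1.72700 + 1.49126 + 0.85847 + 0.37064 = 5.447381
B = 0.370645/5.447381 = 0.068041

Final: 0.068041


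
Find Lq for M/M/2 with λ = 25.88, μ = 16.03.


a = λ/μ = 1.6145; ρ = a/2 = 0.8072
P₀ = 0.106662
Lq = P₀·a^c·ρ / (c!·(1−ρ)²) = 0.106662·2.60652·0.8072/(2·0.03716)
= 3.01990

Final: 3.01990


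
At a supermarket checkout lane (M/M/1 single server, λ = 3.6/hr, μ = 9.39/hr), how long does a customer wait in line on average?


ρ = 3.6/9.39 = 0.3834
Wq = ρ/(μ−λ) = 0.3834/(9.39 − 3.6) = 0.3834/5.79 = 0.06622 hr

Final: 0.06622 hr


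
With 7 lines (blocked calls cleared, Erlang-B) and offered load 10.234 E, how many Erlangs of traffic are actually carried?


B(7,10.234) = 0.419328 (Erlang-B)
Carried load = a(1 − B) = 10.234·(1 − 0.419328) = 10.234·0.580672 = 5.9426 E

Final: 5.9426 Erlangs


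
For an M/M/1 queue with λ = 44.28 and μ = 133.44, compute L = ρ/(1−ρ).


ρ = λ/μ = 44.28/133.44 = 0.3318
L = ρ/(1−ρ) = 0.3318/(1 − 0.3318) = 0.3318/0.6682 = 0.4966

Final: 0.4966


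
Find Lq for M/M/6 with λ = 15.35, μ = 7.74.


a = λ/μ = 1.9832; ρ = a/6 = 0.3305
P₀ = 0.137434
Lq = P₀·a^c·ρ / (c!·(1−ρ)²) = 0.137434·60.84214·0.3305/(720·0.44818)
= 0.008565

Final: 0.008565


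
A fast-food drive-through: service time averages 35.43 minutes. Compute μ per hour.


μ = 1/(service time) in consistent units.
1 hour = 60 min, so μ = 60/35.43 = 1.6935 per hour

Final: 1.6935 /hr


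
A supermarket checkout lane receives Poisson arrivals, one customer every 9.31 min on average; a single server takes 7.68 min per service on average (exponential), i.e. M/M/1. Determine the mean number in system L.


λ = 60/9.31 = 6.4447 /hr
μ = 60/7.68 = 7.8125 /hr
ρ = λ/μ = 6.4447/7.8125 = 0.8249
L = ρ/(1−ρ) = 0.8249/0.1751 = 4.7117

Final: 4.7117


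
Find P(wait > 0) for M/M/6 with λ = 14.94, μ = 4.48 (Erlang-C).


a = λ/μ = 3.3348; ρ = a/6 = 0.5558
P₀ = 0.034522 (from M/M/c formula)
C(c,a) = [a^c/(c!(1−ρ))]·P₀ = [1375.42052/(720·0.4442)]·0.034522
= 4.30059·0.034522 = 0.148464

Final: 0.148464


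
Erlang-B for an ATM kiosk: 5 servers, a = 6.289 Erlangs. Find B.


B(c,a) = (a^c/c!) / Σ_{k=0}^{c} a^k/k!
a^5/5! = 81.983551
Σ terms (k=0..5): 1.00000 + 6.28900 + 19.77576 + 41.45659 + 65.18012 + 81.98355 = 215.685015
B = 81.983551/215.685015 = 0.380108

Final: 0.380108


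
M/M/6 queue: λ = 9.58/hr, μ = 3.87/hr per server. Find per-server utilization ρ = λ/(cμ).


ρ = λ/(cμ) = 9.58/(6·3.87) = 9.58/23.22 = 0.4126

Final: 0.4126


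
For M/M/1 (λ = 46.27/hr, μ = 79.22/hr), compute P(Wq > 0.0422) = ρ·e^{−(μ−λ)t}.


ρ = 46.27/79.22 = 0.5841
P(Wq > t) = ρ·e^{−(μ−λ)t} = 0.5841·e^{−1.3905}
= 0.5841·0.248953 = 0.145406

Final: 0.145406


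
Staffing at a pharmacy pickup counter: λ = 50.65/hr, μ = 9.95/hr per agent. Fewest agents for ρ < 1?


Stability requires cμ > λ ⇔ c > λ/μ.
λ/μ = 50.65/9.95 = 5.0905
Minimum integer c = ⌊5.0905⌋ + 1 = 6
Check: 6·9.95 = 59.70 > 50.65, while 5·9.95 = 49.75 ≤ 50.65

Final: 6 servers


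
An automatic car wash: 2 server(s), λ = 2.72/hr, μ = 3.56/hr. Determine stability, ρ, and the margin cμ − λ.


Total capacity cμ = 2·3.56 = 7.12/hr
ρ = λ/(cμ) = 2.72/7.12 = 0.3820
Stable ⇔ ρ < 1: YES
Spare capacity = cμ − λ = 7.12 − 2.72 = 4.40/hr

Final: ρ = 0.3820; stable; margin = 4.40/hr


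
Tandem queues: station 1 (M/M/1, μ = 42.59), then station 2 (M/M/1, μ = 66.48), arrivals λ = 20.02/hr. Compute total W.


Each node sees arrival rate λ = 20.02/hr (tandem ⇒ throughput preserved).
W₁ = 1/(μ₁−λ) = 1/(42.59−20.02) = 0.04431 hr
W₂ = 1/(μ₂−λ) = 1/(66.48−20.02) = 0.02152 hr
W_total = W₁ + W₂ = 0.04431 + 0.02152 = 0.06583 hr

Final: 0.06583 hr


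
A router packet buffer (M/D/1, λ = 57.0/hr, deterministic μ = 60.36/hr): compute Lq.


ρ = 57.0/60.36 = 0.9443
M/D/1: Lq = ρ²/(2(1−ρ)) = 0.8918/(2·0.05567) = 8.00998

Final: 8.00998


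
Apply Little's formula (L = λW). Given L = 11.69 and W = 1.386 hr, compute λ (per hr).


λ = L/W = 11.69/1.386 = 8.4343 /hr

Final: 8.4343 /hr


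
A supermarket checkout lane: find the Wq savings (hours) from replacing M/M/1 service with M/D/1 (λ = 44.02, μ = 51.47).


ρ = 44.02/51.47 = 0.8553
Wq(M/M/1) = ρ/(μ−λ) = 0.8553/7.45 = 0.11480 hr
Wq(M/D/1) = ρ/(2(μ−λ)) = 0.05740 hr
Savings = 0.11480 − 0.05740 = 0.05740 hr

Final: 0.05740 hr


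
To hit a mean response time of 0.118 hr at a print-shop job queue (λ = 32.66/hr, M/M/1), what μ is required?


W = 1/(μ−λ) ⇒ μ − λ = 1/W = 1/0.118 = 8.4746
μ = λ + 1/W = 32.66 + 8.4746 = 41.1346 per hr

Final: 41.1346 /hr


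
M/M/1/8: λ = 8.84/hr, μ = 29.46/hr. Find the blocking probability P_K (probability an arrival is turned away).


ρ = λ/μ = 8.84/29.46 = 0.3001
P_K = (1−ρ)ρ^K/(1−ρ^(K+1)) = (0.6999·0.00006573)/(1 − 0.00001972)
= 0.00004601/0.999980 = 0.00004601

Final: 0.00004601


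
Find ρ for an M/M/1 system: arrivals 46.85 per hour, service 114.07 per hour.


ρ = λ/μ = 46.85/114.07 = 0.4107

Final: 0.4107


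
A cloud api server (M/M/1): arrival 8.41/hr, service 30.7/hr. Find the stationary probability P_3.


ρ = 8.41/30.7 = 0.2739
P_n = (1−ρ)·ρ^n = (1 − 0.2739)·0.2739^3 = 0.7261·0.020558 = 0.014926

Final: 0.014926


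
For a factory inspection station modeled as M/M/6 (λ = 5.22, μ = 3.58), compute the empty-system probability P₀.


a = λ/μ = 5.22/3.58 = 1.4581; ρ = a/c = 0.2430
Σ_{k=0}^{5} a^k/k! (terms k=0..5) = 1.00000 + 1.45810 + 1.06303 + 0.51667 + 0.18834 + 0.05492 = 4.28106
Tail: a^6/(6!(1−ρ)) = 9.61003/(720·0.7570) = 0.01763
P₀ = 1/(4.28106 + 0.01763) = 1/4.29869 = 0.232629

Final: 0.232629


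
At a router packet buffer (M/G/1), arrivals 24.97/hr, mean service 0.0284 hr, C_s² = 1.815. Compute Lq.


ρ = λ·E[S] = 24.97·0.0284 = 0.7091
Lq = ρ²(1+C_s²)/(2(1−ρ)) = 0.5029·(1+1.815)/(2·0.2909)
= 0.5029·2.8150/0.5817 = 2.43361

Final: 2.43361


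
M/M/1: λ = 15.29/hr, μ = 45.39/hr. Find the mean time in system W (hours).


W = 1/(μ−λ) = 1/(45.39 − 15.29) = 1/30.10 = 0.03322 hr

Final: 0.03322 hr


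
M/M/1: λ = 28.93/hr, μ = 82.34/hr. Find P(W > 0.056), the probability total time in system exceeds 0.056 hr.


W ~ Exponential(μ−λ) for M/M/1.
μ − λ = 82.34 − 28.93 = 53.4100
P(W > t) = e^{−(μ−λ)t} = e^{−2.9910} = 0.050239

Final: 0.050239


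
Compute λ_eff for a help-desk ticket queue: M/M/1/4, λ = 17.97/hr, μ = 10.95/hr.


ρ = 1.6411; P_K = (1−ρ)ρ^4/(1−ρ^5) = 0.426480
λ_eff = λ(1 − P_K) = 17.97·(1 − 0.426480) = 17.97·0.573520 = 10.3062 /hr

Final: 10.3062 /hr


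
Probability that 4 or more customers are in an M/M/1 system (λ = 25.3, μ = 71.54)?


ρ = 25.3/71.54 = 0.3536
P(N ≥ n) = ρ^n = 0.3536^4 = 0.015642

Final: 0.015642


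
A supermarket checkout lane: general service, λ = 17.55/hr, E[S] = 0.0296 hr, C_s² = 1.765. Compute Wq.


ρ = λ·E[S] = 17.55·0.0296 = 0.5195
E[S²] = E[S]²(1+C_s²) = 0.0296²·(1+1.765) = 0.002423
Wq = λ·E[S²]/(2(1−ρ)) = 17.55·0.002423/(2·0.4805) = 0.04424 hr

Final: 0.04424 hr


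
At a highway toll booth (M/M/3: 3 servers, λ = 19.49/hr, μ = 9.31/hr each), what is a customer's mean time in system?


a = 2.0934; ρ = 0.6978; P₀ = 0.096666
Lq = P₀·a^c·ρ/(c!(1−ρ)²) = 1.12956
Wq = Lq/λ = 1.12956/19.49 = 0.05796 hr
W = Wq + 1/μ = 0.05796 + 0.10741 = 0.16537 hr

Final: 0.16537 hr


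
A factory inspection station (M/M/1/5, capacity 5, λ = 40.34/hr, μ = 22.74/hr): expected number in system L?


ρ = 40.34/22.74 = 1.7740
L = ρ[1 − (K+1)ρ^K + Kρ^(K+1)] / [(1−ρ)(1−ρ^(K+1))]
Numerator: 1.7740·(1 − 6·17.568196 + 5·31.165393) = 91.213435
Denominator: (-0.7740)·(-30.165393) = 23.347006
L = 91.213435/23.347006 = 3.9069

Final: 3.9069


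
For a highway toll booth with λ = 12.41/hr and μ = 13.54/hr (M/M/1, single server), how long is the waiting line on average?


ρ = 12.41/13.54 = 0.9165
Lq = ρ²/(1−ρ) = 0.8401/0.08346 = 10.0658

Final: 10.0658


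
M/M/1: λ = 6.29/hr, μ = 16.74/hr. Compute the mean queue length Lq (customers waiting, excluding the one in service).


ρ = 6.29/16.74 = 0.3757
Lq = ρ²/(1−ρ) = 0.1412/0.6243 = 0.2262

Final: 0.2262


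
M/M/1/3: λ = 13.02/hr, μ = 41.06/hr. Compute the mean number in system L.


ρ = 13.02/41.06 = 0.3171
L = ρ[1 − (K+1)ρ^K + Kρ^(K+1)] / [(1−ρ)(1−ρ^(K+1))]
Numerator: 0.3171·(1 − 4·0.031884 + 3·0.010110) = 0.286273
Denominator: (0.6829)·(0.989890) = 0.675999
L = 0.286273/0.675999 = 0.4235

Final: 0.4235


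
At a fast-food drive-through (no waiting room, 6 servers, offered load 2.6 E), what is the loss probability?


B(c,a) = (a^c/c!) / Σ_{k=0}^{c} a^k/k!
a^6/6! = 0.429050
Σ terms (k=0..6): 1.00000 + 2.60000 + 3.38000 + 2.92933 + 1.90407 + 0.99011 + 0.42905 = 13.232564
B = 0.429050/13.232564 = 0.032424

Final: 0.032424


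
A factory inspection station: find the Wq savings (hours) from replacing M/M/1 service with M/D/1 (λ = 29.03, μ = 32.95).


ρ = 29.03/32.95 = 0.8810
Wq(M/M/1) = ρ/(μ−λ) = 0.8810/3.92 = 0.22475 hr
Wq(M/D/1) = ρ/(2(μ−λ)) = 0.11238 hr
Savings = 0.22475 − 0.11238 = 0.11238 hr

Final: 0.11238 hr


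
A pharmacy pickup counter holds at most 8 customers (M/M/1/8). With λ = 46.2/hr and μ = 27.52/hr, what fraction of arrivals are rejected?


ρ = λ/μ = 46.2/27.52 = 1.6788
P_K = (1−ρ)ρ^K/(1−ρ^(K+1)) = (-0.6788·63.088234)/(1 − 105.911206)
= -42.822973/-104.911206 = 0.408183

Final: 0.408183


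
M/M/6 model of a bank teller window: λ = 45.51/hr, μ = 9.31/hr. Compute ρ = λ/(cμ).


ρ = λ/(cμ) = 45.51/(6·9.31) = 45.51/55.86 = 0.8147

Final: 0.8147


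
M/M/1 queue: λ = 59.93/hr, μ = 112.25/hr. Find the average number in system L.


ρ = λ/μ = 59.93/112.25 = 0.5339
L = ρ/(1−ρ) = 0.5339/(1 − 0.5339) = 0.5339/0.4661 = 1.1455

Final: 1.1455


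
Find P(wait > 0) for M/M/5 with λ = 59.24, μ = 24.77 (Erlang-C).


a = λ/μ = 2.3916; ρ = a/5 = 0.4783
P₀ = 0.089731 (from M/M/c formula)
C(c,a) = [a^c/(c!(1−ρ))]·P₀ = [78.24295/(120·0.5217)]·0.089731
= 1.24986·0.089731 = 0.112151

Final: 0.112151


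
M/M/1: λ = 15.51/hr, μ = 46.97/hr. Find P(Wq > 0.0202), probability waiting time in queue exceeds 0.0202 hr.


ρ = 15.51/46.97 = 0.3302
P(Wq > t) = ρ·e^{−(μ−λ)t} = 0.3302·e^{−0.6355}
= 0.3302·0.529675 = 0.174904

Final: 0.174904


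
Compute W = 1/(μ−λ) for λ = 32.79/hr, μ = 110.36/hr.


W = 1/(μ−λ) = 1/(110.36 − 32.79) = 1/77.57 = 0.01289 hr

Final: 0.01289 hr


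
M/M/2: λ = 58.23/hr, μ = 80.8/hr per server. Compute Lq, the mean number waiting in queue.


a = λ/μ = 0.7207; ρ = a/2 = 0.3603
P₀ = 0.470227
Lq = P₀·a^c·ρ / (c!·(1−ρ)²) = 0.470227·0.51936·0.3603/(2·0.40917)
= 0.10753

Final: 0.10753


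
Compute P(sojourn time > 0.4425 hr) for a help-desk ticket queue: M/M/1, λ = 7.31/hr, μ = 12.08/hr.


W ~ Exponential(μ−λ) for M/M/1.
μ − λ = 12.08 − 7.31 = 4.7700
P(W > t) = e^{−(μ−λ)t} = e^{−2.1107} = 0.121150

Final: 0.121150


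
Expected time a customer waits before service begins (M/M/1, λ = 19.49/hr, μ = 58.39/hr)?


ρ = 19.49/58.39 = 0.3338
Wq = ρ/(μ−λ) = 0.3338/(58.39 − 19.49) = 0.3338/38.90 = 0.008581 hr

Final: 0.008581 hr


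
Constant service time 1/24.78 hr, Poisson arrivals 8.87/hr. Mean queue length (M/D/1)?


ρ = 8.87/24.78 = 0.3579
M/D/1: Lq = ρ²/(2(1−ρ)) = 0.1281/(2·0.6421) = 0.09978

Final: 0.09978


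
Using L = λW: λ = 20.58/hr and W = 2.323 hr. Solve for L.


L = λW = 20.58·2.323 = 47.8073

Final: 47.8073


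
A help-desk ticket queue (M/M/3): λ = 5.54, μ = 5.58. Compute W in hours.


a = 0.9928; ρ = 0.3309; P₀ = 0.366371
Lq = P₀·a^c·ρ/(c!(1−ρ)²) = 0.04418
Wq = Lq/λ = 0.04418/5.54 = 0.007975 hr
W = Wq + 1/μ = 0.007975 + 0.17921 = 0.18719 hr

Final: 0.18719 hr


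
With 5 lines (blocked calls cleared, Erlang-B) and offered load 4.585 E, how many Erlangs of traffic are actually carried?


B(5,4.585) = 0.250305 (Erlang-B)
Carried load = a(1 − B) = 4.585·(1 − 0.250305) = 4.585·0.749695 = 3.4374 E

Final: 3.4374 Erlangs


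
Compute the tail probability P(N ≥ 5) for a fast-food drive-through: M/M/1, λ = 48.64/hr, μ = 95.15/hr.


ρ = 48.64/95.15 = 0.5112
P(N ≥ n) = ρ^n = 0.5112^5 = 0.034908

Final: 0.034908


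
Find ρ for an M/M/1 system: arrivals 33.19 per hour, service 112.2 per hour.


ρ = λ/μ = 33.19/112.2 = 0.2958

Final: 0.2958


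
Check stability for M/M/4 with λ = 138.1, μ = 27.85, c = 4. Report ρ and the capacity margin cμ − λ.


Total capacity cμ = 4·27.85 = 111.40/hr
ρ = λ/(cμ) = 138.1/111.40 = 1.2397
Stable ⇔ ρ < 1: NO
Spare capacity = cμ − λ = 111.40 − 138.1 = -26.70/hr

Final: ρ = 1.2397; unstable; margin = -26.70/hr


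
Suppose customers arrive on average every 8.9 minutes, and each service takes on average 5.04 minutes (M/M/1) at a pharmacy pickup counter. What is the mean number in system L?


λ = 60/8.9 = 6.7416 /hr
μ = 60/5.04 = 11.9048 /hr
ρ = λ/μ = 6.7416/11.9048 = 0.5663
L = ρ/(1−ρ) = 0.5663/0.4337 = 1.3057

Final: 1.3057


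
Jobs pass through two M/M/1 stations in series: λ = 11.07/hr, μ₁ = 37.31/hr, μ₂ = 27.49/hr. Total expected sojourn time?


Each node sees arrival rate λ = 11.07/hr (tandem ⇒ throughput preserved).
W₁ = 1/(μ₁−λ) = 1/(37.31−11.07) = 0.03811 hr
W₂ = 1/(μ₂−λ) = 1/(27.49−11.07) = 0.06090 hr
W_total = W₁ + W₂ = 0.03811 + 0.06090 = 0.09901 hr

Final: 0.09901 hr


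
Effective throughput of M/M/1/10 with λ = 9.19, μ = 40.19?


ρ = 0.2287; P_K = (1−ρ)ρ^10/(1−ρ^11) = 0.0000003015
λ_eff = λ(1 − P_K) = 9.19·(1 − 0.0000003015) = 9.19·1.000000 = 9.1900 /hr

Final: 9.1900 /hr


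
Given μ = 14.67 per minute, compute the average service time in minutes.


Mean service time = 1/μ = 1/14.67 minute = 0.06817 minute
In minutes: 0.06817 × 1 = 0.06817 min

Final: 0.06817 min


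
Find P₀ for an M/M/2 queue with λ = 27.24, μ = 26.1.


a = λ/μ = 27.24/26.1 = 1.0437; ρ = a/c = 0.5218
Σ_{k=0}^{1} a^k/k! (terms k=0..1) = 1.00000 + 1.04368 = 2.04368
Tail: a^2/(2!(1−ρ)) = 1.08926/(2·0.4782) = 1.13901
P₀ = 1/(2.04368 + 1.13901) = 1/3.18269 = 0.314199

Final: 0.314199


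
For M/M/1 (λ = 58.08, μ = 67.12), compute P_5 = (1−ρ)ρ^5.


ρ = 58.08/67.12 = 0.8653
P_n = (1−ρ)·ρ^n = (1 − 0.8653)·0.8653^5 = 0.1347·0.485147 = 0.065342

Final: 0.065342


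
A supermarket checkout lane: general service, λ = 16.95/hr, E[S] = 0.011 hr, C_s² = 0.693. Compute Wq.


ρ = λ·E[S] = 16.95·0.011 = 0.1864
E[S²] = E[S]²(1+C_s²) = 0.011²·(1+0.693) = 0.0002049
Wq = λ·E[S²]/(2(1−ρ)) = 16.95·0.0002049/(2·0.8135) = 0.002134 hr

Final: 0.002134 hr


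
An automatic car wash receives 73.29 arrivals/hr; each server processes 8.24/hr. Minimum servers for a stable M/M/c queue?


Stability requires cμ > λ ⇔ c > λ/μ.
λ/μ = 73.29/8.24 = 8.8944
Minimum integer c = ⌊8.8944⌋ + 1 = 9
Check: 9·8.24 = 74.16 > 73.29, while 8·8.24 = 65.92 ≤ 73.29

Final: 9 servers


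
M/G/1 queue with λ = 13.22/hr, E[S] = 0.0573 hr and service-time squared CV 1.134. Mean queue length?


ρ = λ·E[S] = 13.22·0.0573 = 0.7575
Lq = ρ²(1+C_s²)/(2(1−ρ)) = 0.5738·(1+1.134)/(2·0.2425)
= 0.5738·2.1340/0.4850 = 2.52485

Final: 2.52485


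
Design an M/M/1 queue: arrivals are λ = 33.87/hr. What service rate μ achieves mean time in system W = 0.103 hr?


W = 1/(μ−λ) ⇒ μ − λ = 1/W = 1/0.103 = 9.7087
μ = λ + 1/W = 33.87 + 9.7087 = 43.5787 per hr

Final: 43.5787 /hr


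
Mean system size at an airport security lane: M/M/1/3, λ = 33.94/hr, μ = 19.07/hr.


ρ = 33.94/19.07 = 1.7798
L = ρ[1 − (K+1)ρ^K + Kρ^(K+1)] / [(1−ρ)(1−ρ^(K+1))]
Numerator: 1.7798·(1 − 4·5.637459 + 3·10.033318) = 15.217144
Denominator: (-0.7798)·(-9.033318) = 7.043809
L = 15.217144/7.043809 = 2.1604

Final: 2.1604


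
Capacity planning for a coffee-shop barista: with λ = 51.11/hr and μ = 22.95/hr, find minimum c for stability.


Stability requires cμ > λ ⇔ c > λ/μ.
λ/μ = 51.11/22.95 = 2.2270
Minimum integer c = ⌊2.2270⌋ + 1 = 3
Check: 3·22.95 = 68.85 > 51.11, while 2·22.95 = 45.90 ≤ 51.11

Final: 3 servers


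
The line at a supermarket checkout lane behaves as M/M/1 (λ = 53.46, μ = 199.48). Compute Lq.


ρ = 53.46/199.48 = 0.2680
Lq = ρ²/(1−ρ) = 0.07182/0.7320 = 0.09812

Final: 0.09812


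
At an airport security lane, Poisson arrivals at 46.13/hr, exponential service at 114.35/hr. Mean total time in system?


W = 1/(μ−λ) = 1/(114.35 − 46.13) = 1/68.22 = 0.01466 hr

Final: 0.01466 hr


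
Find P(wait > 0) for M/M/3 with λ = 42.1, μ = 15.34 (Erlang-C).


a = λ/μ = 2.7445; ρ = a/3 = 0.9148
P₀ = 0.020852 (from M/M/c formula)
C(c,a) = [a^c/(c!(1−ρ))]·P₀ = [20.67142/(6·0.08518)]·0.020852
= 40.44637·0.020852 = 0.843391

Final: 0.843391


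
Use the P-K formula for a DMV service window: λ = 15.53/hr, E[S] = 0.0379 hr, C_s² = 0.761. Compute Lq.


ρ = λ·E[S] = 15.53·0.0379 = 0.5886
Lq = ρ²(1+C_s²)/(2(1−ρ)) = 0.3464·(1+0.761)/(2·0.4114)
= 0.3464·1.7610/0.8228 = 0.74143

Final: 0.74143


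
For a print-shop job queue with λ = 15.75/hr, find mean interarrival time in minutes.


Mean interarrival time = 1/λ = 1/15.75 hour = 0.06349 hour
In minutes: 0.06349 × 60 = 3.8095 min

Final: 3.8095 min


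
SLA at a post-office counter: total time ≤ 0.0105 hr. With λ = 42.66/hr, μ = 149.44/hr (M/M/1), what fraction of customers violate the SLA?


W ~ Exponential(μ−λ) for M/M/1.
μ − λ = 149.44 − 42.66 = 106.7800
P(W > t) = e^{−(μ−λ)t} = e^{−1.1212} = 0.325892

Final: 0.325892


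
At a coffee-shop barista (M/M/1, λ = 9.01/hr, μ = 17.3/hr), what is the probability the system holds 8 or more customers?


ρ = 9.01/17.3 = 0.5208
P(N ≥ n) = ρ^n = 0.5208^8 = 0.005413

Final: 0.005413


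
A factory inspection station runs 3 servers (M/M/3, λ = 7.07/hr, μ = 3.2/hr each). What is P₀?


a = λ/μ = 7.07/3.2 = 2.2094; ρ = a/c = 0.7365
Σ_{k=0}^{2} a^k/k! (terms k=0..2) = 1.00000 + 2.20938 + 2.44067 = 5.65004
Tail: a^3/(3!(1−ρ)) = 10.78471/(6·0.2635) = 6.82037
P₀ = 1/(5.65004 + 6.82037) = 1/12.47041 = 0.080190

Final: 0.080190


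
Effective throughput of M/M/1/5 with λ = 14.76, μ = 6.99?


ρ = 2.1116; P_K = (1−ρ)ρ^5/(1−ρ^6) = 0.532429
λ_eff = λ(1 − P_K) = 14.76·(1 − 0.532429) = 14.76·0.467571 = 6.9013 /hr

Final: 6.9013 /hr
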